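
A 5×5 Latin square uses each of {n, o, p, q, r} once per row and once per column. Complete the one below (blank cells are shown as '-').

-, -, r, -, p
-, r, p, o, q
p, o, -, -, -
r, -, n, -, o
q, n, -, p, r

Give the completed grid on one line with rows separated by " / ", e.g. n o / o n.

o q r n p / n r p o q / p o q r n / r p n q o / q n o p r

(r1,c2) = q
(r1,c4) = n
(r2,c1) = n
(r3,c3) = q
(r3,c4) = r
(r3,c5) = n
(r4,c2) = p
(r4,c4) = q
(r5,c3) = o
(r1,c1) = o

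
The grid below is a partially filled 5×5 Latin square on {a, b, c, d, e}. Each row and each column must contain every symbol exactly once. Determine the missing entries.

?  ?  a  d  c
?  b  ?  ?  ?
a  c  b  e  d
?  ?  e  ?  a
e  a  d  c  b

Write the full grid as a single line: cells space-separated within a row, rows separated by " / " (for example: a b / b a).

(r1,c1) = b
(r1,c2) = e
(r2,c3) = c
(r2,c4) = a
(r2,c5) = e
(r4,c2) = d
(r4,c4) = b
(r2,c1) = d
(r4,c1) = c

b e a d c / d b c a e / a c b e d / c d e b a / e a d c b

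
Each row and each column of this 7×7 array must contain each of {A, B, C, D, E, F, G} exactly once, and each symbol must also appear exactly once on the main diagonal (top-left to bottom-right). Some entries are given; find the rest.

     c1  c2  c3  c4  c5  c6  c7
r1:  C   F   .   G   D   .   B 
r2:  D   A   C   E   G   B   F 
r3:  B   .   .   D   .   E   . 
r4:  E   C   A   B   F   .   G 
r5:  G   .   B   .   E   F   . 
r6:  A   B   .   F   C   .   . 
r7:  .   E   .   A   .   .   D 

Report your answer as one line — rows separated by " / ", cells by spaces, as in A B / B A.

row 1 has {B,C,D,F,G}; column 3 has {A,B,C} — only E is left for (r1,c3).
row 1 has {B,C,D,E,F,G}; column 6 has {B,E,F} — only A is left for (r1,c6).
row 3 has {B,D,E}; column 2 has {A,B,C,E,F} — only G is left for (r3,c2).
row 3 has {B,D,E,G}; column 3 has {A,B,C,E}; the diagonal has {A,B,C,D,E} — only F is left for (r3,c3).
row 3 has {B,D,E,F,G}; column 5 has {C,D,E,F,G} — only A is left for (r3,c5).
row 3 has {A,B,D,E,F,G}; column 7 has {B,D,F,G} — only C is left for (r3,c7).
row 4 has {A,B,C,E,F,G}; column 6 has {A,B,E,F} — only D is left for (r4,c6).
row 5 has {B,E,F,G}; column 2 has {A,B,C,E,F,G} — only D is left for (r5,c2).
row 5 has {B,D,E,F,G}; column 4 has {A,B,D,E,F,G} — only C is left for (r5,c4).
row 5 has {B,C,D,E,F,G}; column 7 has {B,C,D,F,G} — only A is left for (r5,c7).
row 6 has {A,B,C,F}; column 6 has {A,B,D,E,F}; the diagonal has {A,B,C,D,E,F} — only G is left for (r6,c6).
row 6 has {A,B,C,F,G}; column 7 has {A,B,C,D,F,G} — only E is left for (r6,c7).
row 7 has {A,D,E}; column 1 has {A,B,C,D,E,G} — only F is left for (r7,c1).
row 7 has {A,D,E,F}; column 3 has {A,B,C,E,F} — only G is left for (r7,c3).
row 7 has {A,D,E,F,G}; column 5 has {A,C,D,E,F,G} — only B is left for (r7,c5).
row 7 has {A,B,D,E,F,G}; column 6 has {A,B,D,E,F,G} — only C is left for (r7,c6).
row 6 has {A,B,C,E,F,G}; column 3 has {A,B,C,E,F,G} — only D is left for (r6,c3).

C F E G D A B / D A C E G B F / B G F D A E C / E C A B F D G / G D B C E F A / A B D F C G E / F E G A B C D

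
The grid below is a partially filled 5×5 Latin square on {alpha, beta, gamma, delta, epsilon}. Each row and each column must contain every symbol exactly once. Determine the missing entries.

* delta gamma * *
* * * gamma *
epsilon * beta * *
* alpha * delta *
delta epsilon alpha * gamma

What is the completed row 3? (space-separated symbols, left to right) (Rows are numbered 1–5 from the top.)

epsilon gamma beta alpha delta

Cell (r2,c2): row 2 has {gamma}; column 2 has {alpha,delta,epsilon} → beta.
Cell (r3,c2): row 3 has {beta,epsilon}; column 2 has {alpha,beta,delta,epsilon} → gamma.
Cell (r3,c4): row 3 has {beta,gamma,epsilon}; column 4 has {gamma,delta} → alpha.
Cell (r3,c5): row 3 has {alpha,beta,gamma,epsilon}; column 5 has {gamma} → delta.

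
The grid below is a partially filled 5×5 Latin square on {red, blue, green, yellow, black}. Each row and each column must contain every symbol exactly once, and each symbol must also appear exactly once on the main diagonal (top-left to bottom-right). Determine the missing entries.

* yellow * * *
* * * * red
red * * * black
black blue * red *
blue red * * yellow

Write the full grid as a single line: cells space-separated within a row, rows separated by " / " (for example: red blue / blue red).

(r1,c1): row 1 has {yellow}; column 1 has {red,blue,black}; the diagonal has {red,yellow}, so it must be green.
(r1,c5): row 1 has {green,yellow}; column 5 has {red,yellow,black}, so it must be blue.
(r2,c1): row 2 has {red}; column 1 has {red,blue,green,black}, so it must be yellow.
(r2,c2): row 2 has {red,yellow}; column 2 has {red,blue,yellow}; the diagonal has {red,green,yellow}, so it must be black.
(r3,c2): row 3 has {red,black}; column 2 has {red,blue,yellow,black}, so it must be green.
(r3,c3): row 3 has {red,green,black}; column 3 is empty so far; the diagonal has {red,green,yellow,black}, so it must be blue.
(r3,c4): row 3 has {red,blue,green,black}; column 4 has {red}, so it must be yellow.
(r4,c5): row 4 has {red,blue,black}; column 5 has {red,blue,yellow,black}, so it must be green.
(r1,c4): row 1 has {blue,green,yellow}; column 4 has {red,yellow}, so it must be black.
(r2,c3): row 2 has {red,yellow,black}; column 3 has {blue}, so it must be green.
(r2,c4): row 2 has {red,green,yellow,black}; column 4 has {red,yellow,black}, so it must be blue.
(r4,c3): row 4 has {red,blue,green,black}; column 3 has {blue,green}, so it must be yellow.
(r5,c3): row 5 has {red,blue,yellow}; column 3 has {blue,green,yellow}, so it must be black.
(r5,c4): row 5 has {red,blue,yellow,black}; column 4 has {red,blue,yellow,black}, so it must be green.
(r1,c3): row 1 has {blue,green,yellow,black}; column 3 has {blue,green,yellow,black}, so it must be red.

green yellow red black blue / yellow black green blue red / red green blue yellow black / black blue yellow red green / blue red black green yellow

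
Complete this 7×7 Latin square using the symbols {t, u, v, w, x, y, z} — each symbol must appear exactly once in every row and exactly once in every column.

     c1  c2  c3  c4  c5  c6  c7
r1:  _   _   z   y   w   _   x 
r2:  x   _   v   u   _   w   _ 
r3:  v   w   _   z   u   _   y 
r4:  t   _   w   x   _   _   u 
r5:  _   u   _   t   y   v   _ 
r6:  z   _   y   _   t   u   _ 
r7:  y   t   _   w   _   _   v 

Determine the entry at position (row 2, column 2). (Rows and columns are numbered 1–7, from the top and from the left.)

y

(r1,c1) = u
(r1,c2) = v
(r1,c6) = t
(r2,c5) = z
(r2,c7) = t
(r3,c6) = x
(r4,c5) = v
(r5,c1) = w
(r5,c3) = x
(r5,c7) = z
(r6,c2) = x
(r6,c4) = v
(r6,c7) = w
(r7,c3) = u
(r7,c5) = x
(r7,c6) = z
(r2,c2) = y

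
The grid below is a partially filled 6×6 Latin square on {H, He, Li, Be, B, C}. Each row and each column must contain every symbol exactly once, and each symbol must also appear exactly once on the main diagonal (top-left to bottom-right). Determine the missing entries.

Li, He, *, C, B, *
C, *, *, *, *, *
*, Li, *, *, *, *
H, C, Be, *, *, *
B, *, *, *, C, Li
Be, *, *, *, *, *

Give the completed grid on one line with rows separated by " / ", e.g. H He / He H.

row 1 has {He,Li,B,C}; column 3 has {Be} — only H is left for (r1,c3).
row 1 has {H,He,Li,B,C}; column 6 has {Li} — only Be is left for (r1,c6).
row 3 has {Li}; column 1 has {H,Li,Be,B,C} — only He is left for (r3,c1).
row 3 has {He,Li}; column 3 has {H,Be}; the diagonal has {Li,C} — only B is left for (r3,c3).
row 4 has {H,Be,C}; column 4 has {C}; the diagonal has {Li,B,C} — only He is left for (r4,c4).
row 4 has {H,He,Be,C}; column 5 has {B,C} — only Li is left for (r4,c5).
row 4 has {H,He,Li,Be,C}; column 6 has {Li,Be} — only B is left for (r4,c6).
row 5 has {Li,B,C}; column 3 has {H,Be,B} — only He is left for (r5,c3).
row 6 has {Be}; column 6 has {Li,Be,B}; the diagonal has {He,Li,B,C} — only H is left for (r6,c6).
row 2 has {C}; column 2 has {He,Li,C}; the diagonal has {H,He,Li,B,C} — only Be is left for (r2,c2).
row 2 has {Be,C}; column 3 has {H,He,Be,B} — only Li is left for (r2,c3).
row 2 has {Li,Be,C}; column 6 has {H,Li,Be,B} — only He is left for (r2,c6).
row 3 has {He,Li,B}; column 6 has {H,He,Li,Be,B} — only C is left for (r3,c6).
row 5 has {He,Li,B,C}; column 2 has {He,Li,Be,C} — only H is left for (r5,c2).
row 5 has {H,He,Li,B,C}; column 4 has {He,C} — only Be is left for (r5,c4).
row 6 has {H,Be}; column 2 has {H,He,Li,Be,C} — only B is left for (r6,c2).
row 6 has {H,Be,B}; column 3 has {H,He,Li,Be,B} — only C is left for (r6,c3).
row 6 has {H,Be,B,C}; column 4 has {He,Be,C} — only Li is left for (r6,c4).
row 6 has {H,Li,Be,B,C}; column 5 has {Li,B,C} — only He is left for (r6,c5).
row 2 has {He,Li,Be,C}; column 5 has {He,Li,B,C} — only H is left for (r2,c5).
row 3 has {He,Li,B,C}; column 4 has {He,Li,Be,C} — only H is left for (r3,c4).
row 3 has {H,He,Li,B,C}; column 5 has {H,He,Li,B,C} — only Be is left for (r3,c5).
row 2 has {H,He,Li,Be,C}; column 4 has {H,He,Li,Be,C} — only B is left for (r2,c4).

Li He H C B Be / C Be Li B H He / He Li B H Be C / H C Be He Li B / B H He Be C Li / Be B C Li He H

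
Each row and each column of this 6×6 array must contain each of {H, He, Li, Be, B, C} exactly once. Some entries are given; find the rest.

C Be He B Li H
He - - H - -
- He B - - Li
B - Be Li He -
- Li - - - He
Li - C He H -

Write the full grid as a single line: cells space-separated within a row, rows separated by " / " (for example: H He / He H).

C Be He B Li H / He C Li H Be B / H He B Be C Li / B H Be Li He C / Be Li H C B He / Li B C He H Be

(r2,c3): row 2 has {H,He}; column 3 has {He,Be,B,C}, so it must be Li.
(r4,c6): row 4 has {He,Li,Be,B}; column 6 has {H,He,Li}, so it must be C.
(r5,c3): row 5 has {He,Li}; column 3 has {He,Li,Be,B,C}, so it must be H.
(r6,c2): row 6 has {H,He,Li,C}; column 2 has {He,Li,Be}, so it must be B.
(r6,c6): row 6 has {H,He,Li,B,C}; column 6 has {H,He,Li,C}, so it must be Be.
(r2,c2): row 2 has {H,He,Li}; column 2 has {He,Li,Be,B}, so it must be C.
(r2,c6): row 2 has {H,He,Li,C}; column 6 has {H,He,Li,Be,C}, so it must be B.
(r4,c2): row 4 has {He,Li,Be,B,C}; column 2 has {He,Li,Be,B,C}, so it must be H.
(r5,c1): row 5 has {H,He,Li}; column 1 has {He,Li,B,C}, so it must be Be.
(r5,c4): row 5 has {H,He,Li,Be}; column 4 has {H,He,Li,B}, so it must be C.
(r5,c5): row 5 has {H,He,Li,Be,C}; column 5 has {H,He,Li}, so it must be B.
(r2,c5): row 2 has {H,He,Li,B,C}; column 5 has {H,He,Li,B}, so it must be Be.
(r3,c1): row 3 has {He,Li,B}; column 1 has {He,Li,Be,B,C}, so it must be H.
(r3,c4): row 3 has {H,He,Li,B}; column 4 has {H,He,Li,B,C}, so it must be Be.
(r3,c5): row 3 has {H,He,Li,Be,B}; column 5 has {H,He,Li,Be,B}, so it must be C.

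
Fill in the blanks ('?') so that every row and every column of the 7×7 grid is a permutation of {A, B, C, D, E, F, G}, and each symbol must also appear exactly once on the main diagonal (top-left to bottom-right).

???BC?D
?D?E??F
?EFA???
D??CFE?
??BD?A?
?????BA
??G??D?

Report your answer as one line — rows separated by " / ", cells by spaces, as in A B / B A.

(r4,c3): row 4 has {C,D,E,F}; column 3 has {B,F,G}, so it must be A.
(r7,c4): row 7 has {D,G}; column 4 has {A,B,C,D,E}, so it must be F.
(r7,c7): row 7 has {D,F,G}; column 7 has {A,D,F}; the diagonal has {B,C,D,F}, so it must be E.
(r1,c3): row 1 has {B,C,D}; column 3 has {A,B,F,G}, so it must be E.
(r2,c3): row 2 has {D,E,F}; column 3 has {A,B,E,F,G}, so it must be C.
(r2,c6): row 2 has {C,D,E,F}; column 6 has {A,B,D,E}, so it must be G.
(r3,c6): row 3 has {A,E,F}; column 6 has {A,B,D,E,G}, so it must be C.
(r5,c5): row 5 has {A,B,D}; column 5 has {C,F}; the diagonal has {B,C,D,E,F}, so it must be G.
(r5,c7): row 5 has {A,B,D,G}; column 7 has {A,D,E,F}, so it must be C.
(r6,c3): row 6 has {A,B}; column 3 has {A,B,C,E,F,G}, so it must be D.
(r6,c4): row 6 has {A,B,D}; column 4 has {A,B,C,D,E,F}, so it must be G.
(r6,c5): row 6 has {A,B,D,G}; column 5 has {C,F,G}, so it must be E.
(r1,c1): row 1 has {B,C,D,E}; column 1 has {D}; the diagonal has {B,C,D,E,F,G}, so it must be A.
(r1,c6): row 1 has {A,B,C,D,E}; column 6 has {A,B,C,D,E,G}, so it must be F.
(r2,c1): row 2 has {C,D,E,F,G}; column 1 has {A,D}, so it must be B.
(r2,c5): row 2 has {B,C,D,E,F,G}; column 5 has {C,E,F,G}, so it must be A.
(r3,c1): row 3 has {A,C,E,F}; column 1 has {A,B,D}, so it must be G.
(r3,c7): row 3 has {A,C,E,F,G}; column 7 has {A,C,D,E,F}, so it must be B.
(r4,c7): row 4 has {A,C,D,E,F}; column 7 has {A,B,C,D,E,F}, so it must be G.
(r5,c2): row 5 has {A,B,C,D,G}; column 2 has {D,E}, so it must be F.
(r6,c2): row 6 has {A,B,D,E,G}; column 2 has {D,E,F}, so it must be C.
(r7,c1): row 7 has {D,E,F,G}; column 1 has {A,B,D,G}, so it must be C.
(r7,c5): row 7 has {C,D,E,F,G}; column 5 has {A,C,E,F,G}, so it must be B.
(r1,c2): row 1 has {A,B,C,D,E,F}; column 2 has {C,D,E,F}, so it must be G.
(r3,c5): row 3 has {A,B,C,E,F,G}; column 5 has {A,B,C,E,F,G}, so it must be D.
(r4,c2): row 4 has {A,C,D,E,F,G}; column 2 has {C,D,E,F,G}, so it must be B.
(r5,c1): row 5 has {A,B,C,D,F,G}; column 1 has {A,B,C,D,G}, so it must be E.
(r6,c1): row 6 has {A,B,C,D,E,G}; column 1 has {A,B,C,D,E,G}, so it must be F.
(r7,c2): row 7 has {B,C,D,E,F,G}; column 2 has {B,C,D,E,F,G}, so it must be A.

A G E B C F D / B D C E A G F / G E F A D C B / D B A C F E G / E F B D G A C / F C D G E B A / C A G F B D E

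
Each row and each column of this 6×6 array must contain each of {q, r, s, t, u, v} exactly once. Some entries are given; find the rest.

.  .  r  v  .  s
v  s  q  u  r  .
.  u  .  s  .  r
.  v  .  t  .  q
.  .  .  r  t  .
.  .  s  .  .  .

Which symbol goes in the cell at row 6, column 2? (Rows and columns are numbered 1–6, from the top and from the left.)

row 2 has {q,r,s,u,v}; column 6 has {q,r,s} — only t is left for (r2,c6).
row 4 has {q,t,v}; column 3 has {q,r,s} — only u is left for (r4,c3).
row 4 has {q,t,u,v}; column 5 has {r,t} — only s is left for (r4,c5).
row 5 has {r,t}; column 2 has {s,u,v} — only q is left for (r5,c2).
row 5 has {q,r,t}; column 3 has {q,r,s,u} — only v is left for (r5,c3).
row 5 has {q,r,t,v}; column 6 has {q,r,s,t} — only u is left for (r5,c6).
row 6 has {s}; column 4 has {r,s,t,u,v} — only q is left for (r6,c4).
row 6 has {q,s}; column 6 has {q,r,s,t,u} — only v is left for (r6,c6).
row 1 has {r,s,v}; column 2 has {q,s,u,v} — only t is left for (r1,c2).
row 3 has {r,s,u}; column 3 has {q,r,s,u,v} — only t is left for (r3,c3).
row 4 has {q,s,t,u,v}; column 1 has {v} — only r is left for (r4,c1).
row 5 has {q,r,t,u,v}; column 1 has {r,v} — only s is left for (r5,c1).
row 6 has {q,s,v}; column 2 has {q,s,t,u,v} — only r is left for (r6,c2).

r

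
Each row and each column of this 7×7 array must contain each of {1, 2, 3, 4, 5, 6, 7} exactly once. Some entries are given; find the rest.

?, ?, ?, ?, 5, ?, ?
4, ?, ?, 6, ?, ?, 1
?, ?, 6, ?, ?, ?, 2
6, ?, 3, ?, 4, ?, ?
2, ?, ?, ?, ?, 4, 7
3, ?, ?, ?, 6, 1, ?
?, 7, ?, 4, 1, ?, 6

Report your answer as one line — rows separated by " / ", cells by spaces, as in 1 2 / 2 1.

7 2 4 1 5 6 3 / 4 3 5 6 2 7 1 / 1 4 6 3 7 5 2 / 6 1 3 7 4 2 5 / 2 6 1 5 3 4 7 / 3 5 7 2 6 1 4 / 5 7 2 4 1 3 6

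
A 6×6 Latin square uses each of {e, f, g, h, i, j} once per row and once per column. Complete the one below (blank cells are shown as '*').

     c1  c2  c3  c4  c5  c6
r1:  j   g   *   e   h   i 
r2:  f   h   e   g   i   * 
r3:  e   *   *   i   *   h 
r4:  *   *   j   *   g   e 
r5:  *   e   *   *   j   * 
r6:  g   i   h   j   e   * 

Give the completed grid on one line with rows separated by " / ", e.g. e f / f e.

At row 1, column 3: row 1 has {e,g,h,i,j}; column 3 has {e,h,j}; that leaves f.
At row 2, column 6: row 2 has {e,f,g,h,i}; column 6 has {e,h,i}; that leaves j.
At row 3, column 3: row 3 has {e,h,i}; column 3 has {e,f,h,j}; that leaves g.
At row 3, column 5: row 3 has {e,g,h,i}; column 5 has {e,g,h,i,j}; that leaves f.
At row 4, column 2: row 4 has {e,g,j}; column 2 has {e,g,h,i}; that leaves f.
At row 4, column 4: row 4 has {e,f,g,j}; column 4 has {e,g,i,j}; that leaves h.
At row 5, column 3: row 5 has {e,j}; column 3 has {e,f,g,h,j}; that leaves i.
At row 5, column 4: row 5 has {e,i,j}; column 4 has {e,g,h,i,j}; that leaves f.
At row 5, column 6: row 5 has {e,f,i,j}; column 6 has {e,h,i,j}; that leaves g.
At row 6, column 6: row 6 has {e,g,h,i,j}; column 6 has {e,g,h,i,j}; that leaves f.
At row 3, column 2: row 3 has {e,f,g,h,i}; column 2 has {e,f,g,h,i}; that leaves j.
At row 4, column 1: row 4 has {e,f,g,h,j}; column 1 has {e,f,g,j}; that leaves i.
At row 5, column 1: row 5 has {e,f,g,i,j}; column 1 has {e,f,g,i,j}; that leaves h.

j g f e h i / f h e g i j / e j g i f h / i f j h g e / h e i f j g / g i h j e f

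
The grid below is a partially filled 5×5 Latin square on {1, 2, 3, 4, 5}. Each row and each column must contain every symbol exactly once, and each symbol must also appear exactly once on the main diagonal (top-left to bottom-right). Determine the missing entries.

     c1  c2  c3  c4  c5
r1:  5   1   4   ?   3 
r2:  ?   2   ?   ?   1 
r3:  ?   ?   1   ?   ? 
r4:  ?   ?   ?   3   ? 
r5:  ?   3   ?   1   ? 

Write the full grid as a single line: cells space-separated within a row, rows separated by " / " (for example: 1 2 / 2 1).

5 1 4 2 3 / 4 2 3 5 1 / 3 5 1 4 2 / 1 4 2 3 5 / 2 3 5 1 4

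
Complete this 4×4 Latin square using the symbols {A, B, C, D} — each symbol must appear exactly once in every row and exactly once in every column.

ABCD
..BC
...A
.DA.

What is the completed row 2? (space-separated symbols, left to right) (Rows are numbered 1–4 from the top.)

D A B C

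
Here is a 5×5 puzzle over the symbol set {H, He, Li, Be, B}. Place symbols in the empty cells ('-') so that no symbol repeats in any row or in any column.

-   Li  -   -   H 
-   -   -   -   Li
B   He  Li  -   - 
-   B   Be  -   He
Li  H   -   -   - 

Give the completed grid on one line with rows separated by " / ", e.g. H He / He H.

(r2,c2): row 2 has {Li}; column 2 has {H,He,Li,B}, so it must be Be.
(r3,c5): row 3 has {He,Li,B}; column 5 has {H,He,Li}, so it must be Be.
(r4,c1): row 4 has {He,Be,B}; column 1 has {Li,B}, so it must be H.
(r4,c4): row 4 has {H,He,Be,B}; column 4 is empty so far, so it must be Li.
(r5,c5): row 5 has {H,Li}; column 5 has {H,He,Li,Be}, so it must be B.
(r2,c1): row 2 has {Li,Be}; column 1 has {H,Li,B}, so it must be He.
(r3,c4): row 3 has {He,Li,Be,B}; column 4 has {Li}, so it must be H.
(r5,c3): row 5 has {H,Li,B}; column 3 has {Li,Be}, so it must be He.
(r5,c4): row 5 has {H,He,Li,B}; column 4 has {H,Li}, so it must be Be.
(r1,c1): row 1 has {H,Li}; column 1 has {H,He,Li,B}, so it must be Be.
(r1,c3): row 1 has {H,Li,Be}; column 3 has {He,Li,Be}, so it must be B.
(r1,c4): row 1 has {H,Li,Be,B}; column 4 has {H,Li,Be}, so it must be He.
(r2,c3): row 2 has {He,Li,Be}; column 3 has {He,Li,Be,B}, so it must be H.
(r2,c4): row 2 has {H,He,Li,Be}; column 4 has {H,He,Li,Be}, so it must be B.

Be Li B He H / He Be H B Li / B He Li H Be / H B Be Li He / Li H He Be B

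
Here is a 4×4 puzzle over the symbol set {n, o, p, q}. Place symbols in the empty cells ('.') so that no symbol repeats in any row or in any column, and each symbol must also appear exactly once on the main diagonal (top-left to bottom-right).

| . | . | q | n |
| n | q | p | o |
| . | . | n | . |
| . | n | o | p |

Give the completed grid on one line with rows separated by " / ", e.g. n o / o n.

o p q n / n q p o / p o n q / q n o p

(r1,c1) = o
(r1,c2) = p
(r3,c2) = o
(r3,c4) = q
(r4,c1) = q
(r3,c1) = p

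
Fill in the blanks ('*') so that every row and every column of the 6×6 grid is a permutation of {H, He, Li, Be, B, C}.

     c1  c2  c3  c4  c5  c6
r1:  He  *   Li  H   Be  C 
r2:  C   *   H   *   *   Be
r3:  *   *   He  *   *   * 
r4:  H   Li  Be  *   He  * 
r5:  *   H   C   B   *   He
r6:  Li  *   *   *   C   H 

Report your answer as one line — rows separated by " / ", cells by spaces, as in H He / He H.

He B Li H Be C / C He H Li B Be / B C He Be H Li / H Li Be C He B / Be H C B Li He / Li Be B He C H

(r1,c2) = B
(r2,c2) = He
(r2,c4) = Li
(r2,c5) = B
(r4,c4) = C
(r4,c6) = B
(r5,c1) = Be
(r5,c5) = Li
(r6,c2) = Be
(r6,c3) = B
(r6,c4) = He
(r3,c1) = B
(r3,c2) = C
(r3,c4) = Be
(r3,c5) = H
(r3,c6) = Li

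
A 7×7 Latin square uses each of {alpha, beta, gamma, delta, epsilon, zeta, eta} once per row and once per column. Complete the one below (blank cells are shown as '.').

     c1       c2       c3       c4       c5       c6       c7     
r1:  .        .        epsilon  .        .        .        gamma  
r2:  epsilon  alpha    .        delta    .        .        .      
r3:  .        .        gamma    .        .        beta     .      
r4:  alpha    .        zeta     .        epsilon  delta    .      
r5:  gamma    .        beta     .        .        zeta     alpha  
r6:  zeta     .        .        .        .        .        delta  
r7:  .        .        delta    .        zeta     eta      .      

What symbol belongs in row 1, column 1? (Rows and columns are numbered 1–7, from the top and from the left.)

(r1,c6) = alpha
(r2,c3) = eta
(r2,c6) = gamma
(r6,c3) = alpha
(r6,c6) = epsilon
(r7,c1) = beta
(r7,c7) = epsilon
(r2,c5) = beta
(r2,c7) = zeta
(r3,c7) = eta
(r4,c7) = beta
(r7,c2) = gamma
(r7,c4) = alpha
(r3,c1) = delta
(r3,c5) = alpha
(r4,c2) = eta
(r4,c4) = gamma
(r6,c2) = beta
(r6,c4) = eta
(r6,c5) = gamma
(r1,c1) = eta

eta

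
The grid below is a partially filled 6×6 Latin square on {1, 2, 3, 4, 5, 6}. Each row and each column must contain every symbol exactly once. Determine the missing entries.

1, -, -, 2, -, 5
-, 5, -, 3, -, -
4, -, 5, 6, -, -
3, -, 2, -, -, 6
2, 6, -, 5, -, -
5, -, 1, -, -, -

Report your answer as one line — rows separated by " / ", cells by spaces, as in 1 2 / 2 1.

1 3 6 2 4 5 / 6 5 4 3 2 1 / 4 1 5 6 3 2 / 3 4 2 1 5 6 / 2 6 3 5 1 4 / 5 2 1 4 6 3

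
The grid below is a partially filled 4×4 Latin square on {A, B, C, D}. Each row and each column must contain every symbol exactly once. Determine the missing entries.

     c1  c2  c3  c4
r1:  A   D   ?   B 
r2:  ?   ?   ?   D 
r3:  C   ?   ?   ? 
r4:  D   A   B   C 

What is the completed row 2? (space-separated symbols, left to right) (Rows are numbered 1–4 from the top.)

B C A D

(r1,c3): row 1 has {A,B,D}; column 3 has {B}, so it must be C.
(r2,c1): row 2 has {D}; column 1 has {A,C,D}, so it must be B.
(r2,c2): row 2 has {B,D}; column 2 has {A,D}, so it must be C.
(r2,c3): row 2 has {B,C,D}; column 3 has {B,C}, so it must be A.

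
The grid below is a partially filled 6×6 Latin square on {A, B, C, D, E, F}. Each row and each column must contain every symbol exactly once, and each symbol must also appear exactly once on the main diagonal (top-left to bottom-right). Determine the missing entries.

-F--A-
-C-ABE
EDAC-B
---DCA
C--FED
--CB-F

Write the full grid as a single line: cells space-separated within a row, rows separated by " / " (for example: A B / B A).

B F D E A C / D C F A B E / E D A C F B / F B E D C A / C A B F E D / A E C B D F

(r1,c1) = B
(r1,c4) = E
(r1,c6) = C
(r3,c5) = F
(r4,c1) = F
(r5,c3) = B
(r6,c5) = D
(r1,c3) = D
(r2,c1) = D
(r2,c3) = F
(r4,c3) = E
(r5,c2) = A
(r6,c1) = A
(r6,c2) = E
(r4,c2) = B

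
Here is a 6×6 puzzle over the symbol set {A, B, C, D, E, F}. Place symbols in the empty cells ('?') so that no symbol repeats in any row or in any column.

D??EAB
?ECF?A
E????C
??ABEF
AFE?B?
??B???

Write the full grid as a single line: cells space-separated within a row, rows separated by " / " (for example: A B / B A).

D C F E A B / B E C F D A / E B D A F C / C D A B E F / A F E C B D / F A B D C E

At row 1, column 2: row 1 has {A,B,D,E}; column 2 has {E,F}; that leaves C.
At row 1, column 3: row 1 has {A,B,C,D,E}; column 3 has {A,B,C,E}; that leaves F.
At row 2, column 1: row 2 has {A,C,E,F}; column 1 has {A,D,E}; that leaves B.
At row 2, column 5: row 2 has {A,B,C,E,F}; column 5 has {A,B,E}; that leaves D.
At row 3, column 3: row 3 has {C,E}; column 3 has {A,B,C,E,F}; that leaves D.
At row 3, column 4: row 3 has {C,D,E}; column 4 has {B,E,F}; that leaves A.
At row 3, column 5: row 3 has {A,C,D,E}; column 5 has {A,B,D,E}; that leaves F.
At row 4, column 1: row 4 has {A,B,E,F}; column 1 has {A,B,D,E}; that leaves C.
At row 4, column 2: row 4 has {A,B,C,E,F}; column 2 has {C,E,F}; that leaves D.
At row 5, column 6: row 5 has {A,B,E,F}; column 6 has {A,B,C,F}; that leaves D.
At row 6, column 1: row 6 has {B}; column 1 has {A,B,C,D,E}; that leaves F.
At row 6, column 2: row 6 has {B,F}; column 2 has {C,D,E,F}; that leaves A.
At row 6, column 5: row 6 has {A,B,F}; column 5 has {A,B,D,E,F}; that leaves C.
At row 6, column 6: row 6 has {A,B,C,F}; column 6 has {A,B,C,D,F}; that leaves E.
At row 3, column 2: row 3 has {A,C,D,E,F}; column 2 has {A,C,D,E,F}; that leaves B.
At row 5, column 4: row 5 has {A,B,D,E,F}; column 4 has {A,B,E,F}; that leaves C.
At row 6, column 4: row 6 has {A,B,C,E,F}; column 4 has {A,B,C,E,F}; that leaves D.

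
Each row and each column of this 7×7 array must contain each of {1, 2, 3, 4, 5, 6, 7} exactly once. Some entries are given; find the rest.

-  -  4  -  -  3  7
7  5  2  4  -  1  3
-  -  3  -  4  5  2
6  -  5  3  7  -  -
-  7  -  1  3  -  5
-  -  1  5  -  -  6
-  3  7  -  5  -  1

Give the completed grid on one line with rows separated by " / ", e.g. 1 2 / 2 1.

5 2 4 6 1 3 7 / 7 5 2 4 6 1 3 / 1 6 3 7 4 5 2 / 6 1 5 3 7 2 4 / 2 7 6 1 3 4 5 / 3 4 1 5 2 7 6 / 4 3 7 2 5 6 1

(r2,c5) = 6
(r3,c1) = 1
(r3,c2) = 6
(r3,c4) = 7
(r4,c7) = 4
(r5,c3) = 6
(r6,c5) = 2
(r1,c5) = 1
(r4,c6) = 2
(r5,c6) = 4
(r6,c2) = 4
(r6,c6) = 7
(r7,c6) = 6
(r1,c2) = 2
(r1,c4) = 6
(r4,c2) = 1
(r5,c1) = 2
(r6,c1) = 3
(r7,c1) = 4
(r7,c4) = 2
(r1,c1) = 5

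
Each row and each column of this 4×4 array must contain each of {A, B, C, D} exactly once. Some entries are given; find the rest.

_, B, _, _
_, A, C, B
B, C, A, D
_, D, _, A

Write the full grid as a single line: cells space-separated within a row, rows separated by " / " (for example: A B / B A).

A B D C / D A C B / B C A D / C D B A

(r1,c3) = D
(r1,c4) = C
(r2,c1) = D
(r4,c1) = C
(r4,c3) = B
(r1,c1) = A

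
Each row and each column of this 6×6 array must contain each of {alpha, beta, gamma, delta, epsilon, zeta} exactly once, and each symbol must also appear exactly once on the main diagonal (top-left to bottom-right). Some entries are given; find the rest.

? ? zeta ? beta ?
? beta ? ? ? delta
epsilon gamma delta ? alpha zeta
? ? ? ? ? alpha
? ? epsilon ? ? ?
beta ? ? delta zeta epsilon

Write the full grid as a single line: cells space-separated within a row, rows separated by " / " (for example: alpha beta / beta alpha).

(r1,c6) = gamma
(r3,c4) = beta
(r5,c5) = gamma
(r5,c6) = beta
(r6,c2) = alpha
(r6,c3) = gamma
(r1,c1) = alpha
(r1,c4) = epsilon
(r2,c3) = alpha
(r2,c5) = epsilon
(r4,c3) = beta
(r4,c4) = zeta
(r4,c5) = delta
(r5,c4) = alpha
(r1,c2) = delta
(r2,c4) = gamma
(r4,c1) = gamma
(r4,c2) = epsilon
(r5,c2) = zeta
(r2,c1) = zeta
(r5,c1) = delta

alpha delta zeta epsilon beta gamma / zeta beta alpha gamma epsilon delta / epsilon gamma delta beta alpha zeta / gamma epsilon beta zeta delta alpha / delta zeta epsilon alpha gamma beta / beta alpha gamma delta zeta epsilon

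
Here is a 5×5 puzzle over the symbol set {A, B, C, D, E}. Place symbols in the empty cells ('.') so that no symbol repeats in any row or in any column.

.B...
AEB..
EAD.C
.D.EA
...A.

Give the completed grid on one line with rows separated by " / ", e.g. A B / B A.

C B A D E / A E B C D / E A D B C / B D C E A / D C E A B

(r2,c5): row 2 has {A,B,E}; column 5 has {A,C}, so it must be D.
(r3,c4): row 3 has {A,C,D,E}; column 4 has {A,E}, so it must be B.
(r4,c3): row 4 has {A,D,E}; column 3 has {B,D}, so it must be C.
(r5,c2): row 5 has {A}; column 2 has {A,B,D,E}, so it must be C.
(r5,c3): row 5 has {A,C}; column 3 has {B,C,D}, so it must be E.
(r5,c5): row 5 has {A,C,E}; column 5 has {A,C,D}, so it must be B.
(r1,c3): row 1 has {B}; column 3 has {B,C,D,E}, so it must be A.
(r1,c5): row 1 has {A,B}; column 5 has {A,B,C,D}, so it must be E.
(r2,c4): row 2 has {A,B,D,E}; column 4 has {A,B,E}, so it must be C.
(r4,c1): row 4 has {A,C,D,E}; column 1 has {A,E}, so it must be B.
(r5,c1): row 5 has {A,B,C,E}; column 1 has {A,B,E}, so it must be D.
(r1,c1): row 1 has {A,B,E}; column 1 has {A,B,D,E}, so it must be C.
(r1,c4): row 1 has {A,B,C,E}; column 4 has {A,B,C,E}, so it must be D.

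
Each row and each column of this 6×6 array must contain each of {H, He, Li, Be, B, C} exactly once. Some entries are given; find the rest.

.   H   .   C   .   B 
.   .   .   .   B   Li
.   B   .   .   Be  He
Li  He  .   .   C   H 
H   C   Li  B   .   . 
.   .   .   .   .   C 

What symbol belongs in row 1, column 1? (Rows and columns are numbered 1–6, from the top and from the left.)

Be

(r2,c2) = Be
(r3,c1) = C
(r3,c3) = H
(r3,c4) = Li
(r4,c4) = Be
(r5,c5) = He
(r5,c6) = Be
(r6,c2) = Li
(r6,c5) = H
(r1,c5) = Li
(r2,c1) = He
(r2,c3) = C
(r2,c4) = H
(r4,c3) = B
(r6,c4) = He
(r1,c1) = Be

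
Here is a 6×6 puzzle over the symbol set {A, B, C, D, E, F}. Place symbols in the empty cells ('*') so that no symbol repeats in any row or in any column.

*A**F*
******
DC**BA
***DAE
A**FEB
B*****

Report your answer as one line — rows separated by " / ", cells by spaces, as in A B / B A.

E A D B F C / F B E A C D / D C F E B A / C F B D A E / A D C F E B / B E A C D F

(r3,c4) = E
(r5,c2) = D
(r5,c3) = C
(r3,c3) = F
(r4,c3) = B
(r4,c2) = F
(r6,c2) = E
(r2,c2) = B
(r4,c1) = C
(r1,c1) = E
(r1,c3) = D
(r1,c6) = C
(r2,c1) = F
(r2,c6) = D
(r6,c3) = A
(r6,c4) = C
(r6,c5) = D
(r6,c6) = F
(r1,c4) = B
(r2,c3) = E
(r2,c4) = A
(r2,c5) = C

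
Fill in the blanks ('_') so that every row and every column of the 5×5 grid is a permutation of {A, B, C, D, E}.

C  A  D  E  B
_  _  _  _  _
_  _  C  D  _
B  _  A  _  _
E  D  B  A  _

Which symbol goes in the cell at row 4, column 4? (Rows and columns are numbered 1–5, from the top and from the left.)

Cell (r2,c3): row 2 is empty so far; column 3 has {A,B,C,D} → E.
Cell (r3,c1): row 3 has {C,D}; column 1 has {B,C,E} → A.
Cell (r3,c5): row 3 has {A,C,D}; column 5 has {B} → E.
Cell (r4,c4): row 4 has {A,B}; column 4 has {A,D,E} → C.

C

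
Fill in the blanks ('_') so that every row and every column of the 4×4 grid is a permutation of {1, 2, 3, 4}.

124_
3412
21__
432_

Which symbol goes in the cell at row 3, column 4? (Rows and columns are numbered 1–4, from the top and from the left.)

At row 1, column 4: row 1 has {1,2,4}; column 4 has {2}; that leaves 3.
At row 3, column 3: row 3 has {1,2}; column 3 has {1,2,4}; that leaves 3.
At row 3, column 4: row 3 has {1,2,3}; column 4 has {2,3}; that leaves 4.

4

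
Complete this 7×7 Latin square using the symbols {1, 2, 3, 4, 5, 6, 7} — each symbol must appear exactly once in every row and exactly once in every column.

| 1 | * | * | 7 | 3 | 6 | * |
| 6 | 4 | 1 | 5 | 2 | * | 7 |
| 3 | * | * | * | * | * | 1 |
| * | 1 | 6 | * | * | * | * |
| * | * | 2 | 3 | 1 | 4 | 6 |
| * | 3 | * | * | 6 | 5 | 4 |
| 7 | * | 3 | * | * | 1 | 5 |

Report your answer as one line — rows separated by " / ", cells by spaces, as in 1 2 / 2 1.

1 5 4 7 3 6 2 / 6 4 1 5 2 3 7 / 3 6 5 4 7 2 1 / 4 1 6 2 5 7 3 / 5 7 2 3 1 4 6 / 2 3 7 1 6 5 4 / 7 2 3 6 4 1 5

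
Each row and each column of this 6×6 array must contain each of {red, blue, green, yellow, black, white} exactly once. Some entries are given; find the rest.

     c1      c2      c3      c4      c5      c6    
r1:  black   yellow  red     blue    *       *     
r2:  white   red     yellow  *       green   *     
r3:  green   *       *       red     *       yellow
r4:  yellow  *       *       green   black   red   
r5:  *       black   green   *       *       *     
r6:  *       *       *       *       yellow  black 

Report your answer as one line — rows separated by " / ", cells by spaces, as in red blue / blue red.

black yellow red blue white green / white red yellow black green blue / green white black red blue yellow / yellow blue white green black red / blue black green yellow red white / red green blue white yellow black

row 1 has {red,blue,yellow,black}; column 5 has {green,yellow,black} — only white is left for (r1,c5).
row 1 has {red,blue,yellow,black,white}; column 6 has {red,yellow,black} — only green is left for (r1,c6).
row 2 has {red,green,yellow,white}; column 4 has {red,blue,green} — only black is left for (r2,c4).
row 2 has {red,green,yellow,black,white}; column 6 has {red,green,yellow,black} — only blue is left for (r2,c6).
row 3 has {red,green,yellow}; column 5 has {green,yellow,black,white} — only blue is left for (r3,c5).
row 5 has {green,black}; column 5 has {blue,green,yellow,black,white} — only red is left for (r5,c5).
row 5 has {red,green,black}; column 6 has {red,blue,green,yellow,black} — only white is left for (r5,c6).
row 6 has {yellow,black}; column 4 has {red,blue,green,black} — only white is left for (r6,c4).
row 3 has {red,blue,green,yellow}; column 2 has {red,yellow,black} — only white is left for (r3,c2).
row 3 has {red,blue,green,yellow,white}; column 3 has {red,green,yellow} — only black is left for (r3,c3).
row 4 has {red,green,yellow,black}; column 2 has {red,yellow,black,white} — only blue is left for (r4,c2).
row 4 has {red,blue,green,yellow,black}; column 3 has {red,green,yellow,black} — only white is left for (r4,c3).
row 5 has {red,green,black,white}; column 1 has {green,yellow,black,white} — only blue is left for (r5,c1).
row 5 has {red,blue,green,black,white}; column 4 has {red,blue,green,black,white} — only yellow is left for (r5,c4).
row 6 has {yellow,black,white}; column 1 has {blue,green,yellow,black,white} — only red is left for (r6,c1).
row 6 has {red,yellow,black,white}; column 2 has {red,blue,yellow,black,white} — only green is left for (r6,c2).
row 6 has {red,green,yellow,black,white}; column 3 has {red,green,yellow,black,white} — only blue is left for (r6,c3).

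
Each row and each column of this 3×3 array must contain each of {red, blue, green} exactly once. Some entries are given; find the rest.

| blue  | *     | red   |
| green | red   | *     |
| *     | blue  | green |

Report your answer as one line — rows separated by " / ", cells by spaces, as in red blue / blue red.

blue green red / green red blue / red blue green

(r1,c2) = green
(r2,c3) = blue
(r3,c1) = red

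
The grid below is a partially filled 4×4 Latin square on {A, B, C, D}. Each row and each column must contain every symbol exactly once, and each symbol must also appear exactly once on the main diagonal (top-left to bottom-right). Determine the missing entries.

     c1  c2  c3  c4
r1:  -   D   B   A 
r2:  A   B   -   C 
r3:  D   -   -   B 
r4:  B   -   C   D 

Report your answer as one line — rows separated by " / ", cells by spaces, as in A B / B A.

(r1,c1) = C
(r2,c3) = D
(r3,c3) = A
(r4,c2) = A
(r3,c2) = C

C D B A / A B D C / D C A B / B A C D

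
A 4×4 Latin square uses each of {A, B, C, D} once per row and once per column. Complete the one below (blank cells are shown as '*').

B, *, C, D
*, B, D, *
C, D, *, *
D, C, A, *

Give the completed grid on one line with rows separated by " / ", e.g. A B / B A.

B A C D / A B D C / C D B A / D C A B

(r1,c2) = A
(r2,c1) = A
(r2,c4) = C
(r3,c3) = B
(r3,c4) = A
(r4,c4) = B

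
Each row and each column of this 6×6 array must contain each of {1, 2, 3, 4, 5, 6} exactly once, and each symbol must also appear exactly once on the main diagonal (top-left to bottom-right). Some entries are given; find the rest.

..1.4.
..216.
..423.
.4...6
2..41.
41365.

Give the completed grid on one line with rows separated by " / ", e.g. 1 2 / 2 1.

6 2 1 5 4 3 / 3 5 2 1 6 4 / 5 6 4 2 3 1 / 1 4 5 3 2 6 / 2 3 6 4 1 5 / 4 1 3 6 5 2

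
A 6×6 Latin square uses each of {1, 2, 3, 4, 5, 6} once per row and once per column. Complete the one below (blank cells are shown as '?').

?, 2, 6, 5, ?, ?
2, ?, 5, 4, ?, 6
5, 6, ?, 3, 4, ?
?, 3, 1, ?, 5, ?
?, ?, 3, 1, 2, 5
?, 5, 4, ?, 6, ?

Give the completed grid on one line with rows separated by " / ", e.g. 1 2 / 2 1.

3 2 6 5 1 4 / 2 1 5 4 3 6 / 5 6 2 3 4 1 / 4 3 1 6 5 2 / 6 4 3 1 2 5 / 1 5 4 2 6 3

(r2,c2) = 1
(r2,c5) = 3
(r3,c3) = 2
(r3,c6) = 1
(r5,c2) = 4
(r6,c4) = 2
(r6,c6) = 3
(r1,c5) = 1
(r1,c6) = 4
(r4,c4) = 6
(r4,c6) = 2
(r5,c1) = 6
(r6,c1) = 1
(r1,c1) = 3
(r4,c1) = 4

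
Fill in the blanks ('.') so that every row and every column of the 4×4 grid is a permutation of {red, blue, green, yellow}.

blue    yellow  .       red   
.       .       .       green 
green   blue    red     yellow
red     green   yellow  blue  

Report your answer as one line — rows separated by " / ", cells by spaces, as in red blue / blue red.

blue yellow green red / yellow red blue green / green blue red yellow / red green yellow blue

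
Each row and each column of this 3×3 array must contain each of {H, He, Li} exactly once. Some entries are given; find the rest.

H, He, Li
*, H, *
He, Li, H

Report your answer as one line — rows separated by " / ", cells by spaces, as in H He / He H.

H He Li / Li H He / He Li H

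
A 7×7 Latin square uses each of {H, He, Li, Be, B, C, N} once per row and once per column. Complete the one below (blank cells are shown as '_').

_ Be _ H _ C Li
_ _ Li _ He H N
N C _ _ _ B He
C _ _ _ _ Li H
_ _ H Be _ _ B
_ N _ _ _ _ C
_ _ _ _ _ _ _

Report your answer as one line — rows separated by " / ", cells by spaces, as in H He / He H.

B Be He H N C Li / Be B Li C He H N / N C Be Li H B He / C He N B Be Li H / He Li H Be C N B / H N B He Li Be C / Li H C N B He Be

row 2 has {H,He,Li,N}; column 2 has {Be,C,N} — only B is left for (r2,c2).
row 2 has {H,He,Li,B,N}; column 4 has {H,Be} — only C is left for (r2,c4).
row 3 has {He,B,C,N}; column 3 has {H,Li} — only Be is left for (r3,c3).
row 3 has {He,Be,B,C,N}; column 4 has {H,Be,C} — only Li is left for (r3,c4).
row 3 has {He,Li,Be,B,C,N}; column 5 has {He} — only H is left for (r3,c5).
row 4 has {H,Li,C}; column 2 has {Be,B,C,N} — only He is left for (r4,c2).
row 5 has {H,Be,B}; column 2 has {He,Be,B,C,N} — only Li is left for (r5,c2).
row 7 is empty so far; column 2 has {He,Li,Be,B,C,N} — only H is left for (r7,c2).
row 7 has {H}; column 7 has {H,He,Li,B,C,N} — only Be is left for (r7,c7).
row 2 has {H,He,Li,B,C,N}; column 1 has {C,N} — only Be is left for (r2,c1).
row 5 has {H,Li,Be,B}; column 1 has {Be,C,N} — only He is left for (r5,c1).
row 5 has {H,He,Li,Be,B}; column 6 has {H,Li,B,C} — only N is left for (r5,c6).
row 7 has {H,Be}; column 6 has {H,Li,B,C,N} — only He is left for (r7,c6).
row 1 has {H,Li,Be,C}; column 1 has {He,Be,C,N} — only B is left for (r1,c1).
row 1 has {H,Li,Be,B,C}; column 5 has {H,He} — only N is left for (r1,c5).
row 5 has {H,He,Li,Be,B,N}; column 5 has {H,He,N} — only C is left for (r5,c5).
row 6 has {C,N}; column 6 has {H,He,Li,B,C,N} — only Be is left for (r6,c6).
row 7 has {H,He,Be}; column 1 has {He,Be,B,C,N} — only Li is left for (r7,c1).
row 7 has {H,He,Li,Be}; column 5 has {H,He,C,N} — only B is left for (r7,c5).
row 1 has {H,Li,Be,B,C,N}; column 3 has {H,Li,Be} — only He is left for (r1,c3).
row 4 has {H,He,Li,C}; column 5 has {H,He,B,C,N} — only Be is left for (r4,c5).
row 6 has {Be,C,N}; column 1 has {He,Li,Be,B,C,N} — only H is left for (r6,c1).
row 6 has {H,Be,C,N}; column 3 has {H,He,Li,Be} — only B is left for (r6,c3).
row 6 has {H,Be,B,C,N}; column 4 has {H,Li,Be,C} — only He is left for (r6,c4).
row 6 has {H,He,Be,B,C,N}; column 5 has {H,He,Be,B,C,N} — only Li is left for (r6,c5).
row 7 has {H,He,Li,Be,B}; column 4 has {H,He,Li,Be,C} — only N is left for (r7,c4).
row 4 has {H,He,Li,Be,C}; column 3 has {H,He,Li,Be,B} — only N is left for (r4,c3).
row 4 has {H,He,Li,Be,C,N}; column 4 has {H,He,Li,Be,C,N} — only B is left for (r4,c4).
row 7 has {H,He,Li,Be,B,N}; column 3 has {H,He,Li,Be,B,N} — only C is left for (r7,c3).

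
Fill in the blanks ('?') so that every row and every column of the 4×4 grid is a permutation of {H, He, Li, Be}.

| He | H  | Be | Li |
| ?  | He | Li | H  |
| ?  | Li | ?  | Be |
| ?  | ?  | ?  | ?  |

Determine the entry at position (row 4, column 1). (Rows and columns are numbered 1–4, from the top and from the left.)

Li

row 2 has {H,He,Li}; column 1 has {He} — only Be is left for (r2,c1).
row 3 has {Li,Be}; column 1 has {He,Be} — only H is left for (r3,c1).
row 3 has {H,Li,Be}; column 3 has {Li,Be} — only He is left for (r3,c3).
row 4 is empty so far; column 1 has {H,He,Be} — only Li is left for (r4,c1).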